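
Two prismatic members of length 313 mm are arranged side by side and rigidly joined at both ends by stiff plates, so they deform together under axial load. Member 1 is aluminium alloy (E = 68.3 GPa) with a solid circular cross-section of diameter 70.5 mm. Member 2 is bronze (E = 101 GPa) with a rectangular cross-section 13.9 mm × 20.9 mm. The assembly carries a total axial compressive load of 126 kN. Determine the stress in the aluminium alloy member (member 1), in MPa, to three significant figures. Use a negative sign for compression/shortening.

A_1 = 3904 mm².
A_2 = 290.5 mm².
Equal strain + equilibrium ⇒ each member carries load in proportion to AE: A₁E₁ = 266600000 N, A₂E₂ = 29340000 N, ΣAE = 296000000 N.
σ₁ = P·E₁/ΣAE = -126000·68300/296000000 = -29.08 MPa.

-29.1 MPa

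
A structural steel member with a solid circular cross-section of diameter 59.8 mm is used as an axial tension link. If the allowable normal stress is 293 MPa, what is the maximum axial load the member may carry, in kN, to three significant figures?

823 kN

A = 2809 mm².
P_max = σ_allow · A = 293 · 2809 = 822900 N = 822.9 kN.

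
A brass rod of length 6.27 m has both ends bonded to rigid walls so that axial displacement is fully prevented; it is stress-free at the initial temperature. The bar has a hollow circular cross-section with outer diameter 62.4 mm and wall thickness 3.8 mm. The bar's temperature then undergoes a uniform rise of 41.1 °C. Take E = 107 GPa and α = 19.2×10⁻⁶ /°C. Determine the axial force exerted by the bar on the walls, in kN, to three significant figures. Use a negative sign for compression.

Free thermal expansion αLΔT = 19.2e-6 · 6270 · 41.1 = 4.948 mm.
The walls impose strain ε = −(4.948)/6270 = -7.8912e-04; σ = Eε = 107000 · -7.8912e-04 = -84.44 MPa.
Wall reaction R = σ·A = -84.44·699.6 = -59070 N = -59.07 kN.

-59.1 kN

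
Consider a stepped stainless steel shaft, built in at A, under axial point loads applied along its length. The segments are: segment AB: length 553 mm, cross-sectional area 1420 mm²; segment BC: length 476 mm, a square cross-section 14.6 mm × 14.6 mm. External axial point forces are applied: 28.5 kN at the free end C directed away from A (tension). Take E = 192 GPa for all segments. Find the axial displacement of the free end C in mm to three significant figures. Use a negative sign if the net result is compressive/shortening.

0.389 mm

Internal axial forces (sectioning from the free end, tension +): N_BC = 28.5 kN, N_AB = 28.5 kN.
A_BC = 213.2 mm².
δ_AB = 28500·553/(1420·192000) = 0.05781 mm
δ_BC = 28500·476/(213.2·192000) = 0.3315 mm
δ = Σδ_i = 0.3893 mm.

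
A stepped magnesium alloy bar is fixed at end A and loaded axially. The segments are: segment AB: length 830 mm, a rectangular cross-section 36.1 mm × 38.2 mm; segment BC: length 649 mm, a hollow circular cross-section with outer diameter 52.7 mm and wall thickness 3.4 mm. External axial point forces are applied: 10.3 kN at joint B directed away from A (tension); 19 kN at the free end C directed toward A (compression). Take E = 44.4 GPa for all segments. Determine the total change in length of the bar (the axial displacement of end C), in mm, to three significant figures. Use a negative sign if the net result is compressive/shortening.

Internal axial forces (sectioning from the free end, tension +): N_BC = -19 kN, N_AB = -8.7 kN.
A_AB = 1379 mm².
A_BC = 526.6 mm².
δ_AB = -8700·830/(1379·44400) = -0.1179 mm
δ_BC = -19000·649/(526.6·44400) = -0.5274 mm
δ = Σδ_i = -0.6453 mm.

-0.645 mm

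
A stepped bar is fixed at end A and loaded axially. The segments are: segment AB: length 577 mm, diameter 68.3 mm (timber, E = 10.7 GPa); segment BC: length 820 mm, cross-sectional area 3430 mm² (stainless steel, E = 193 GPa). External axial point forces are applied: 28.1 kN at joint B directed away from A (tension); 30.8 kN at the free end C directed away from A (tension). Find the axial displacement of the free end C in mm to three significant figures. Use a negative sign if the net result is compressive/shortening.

Internal axial forces (sectioning from the free end, tension +): N_BC = 30.8 kN, N_AB = 58.9 kN.
A_AB = 3664 mm².
δ_AB = 58900·577/(3664·10700) = 0.8669 mm
δ_BC = 30800·820/(3430·193000) = 0.03815 mm
δ = Σδ_i = 0.9051 mm.

0.905 mm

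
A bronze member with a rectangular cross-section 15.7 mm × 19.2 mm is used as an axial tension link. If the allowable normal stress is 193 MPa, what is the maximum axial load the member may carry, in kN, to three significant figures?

58.2 kN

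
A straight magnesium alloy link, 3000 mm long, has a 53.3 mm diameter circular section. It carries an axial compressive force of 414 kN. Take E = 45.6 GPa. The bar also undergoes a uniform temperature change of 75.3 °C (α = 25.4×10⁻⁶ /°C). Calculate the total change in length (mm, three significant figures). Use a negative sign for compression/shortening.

-6.47 mm

A = 2231 mm².
δ_mech = NL/(AE) = -414000·3000/(2231·45600) = -12.21 mm.
δ_thermal = αLΔT = 25.4e-6·3000·75.3 = 5.738 mm.
δ = δ_mech + δ_thermal = -6.469 mm.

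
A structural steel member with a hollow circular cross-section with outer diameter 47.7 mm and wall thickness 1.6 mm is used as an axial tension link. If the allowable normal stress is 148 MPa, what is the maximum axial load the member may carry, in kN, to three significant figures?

34.3 kN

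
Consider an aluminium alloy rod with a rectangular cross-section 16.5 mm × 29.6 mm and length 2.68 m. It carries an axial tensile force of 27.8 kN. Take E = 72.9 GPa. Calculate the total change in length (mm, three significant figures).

A = 488.4 mm².
δ_mech = NL/(AE) = 27800·2680/(488.4·72900) = 2.093 mm.

2.09 mm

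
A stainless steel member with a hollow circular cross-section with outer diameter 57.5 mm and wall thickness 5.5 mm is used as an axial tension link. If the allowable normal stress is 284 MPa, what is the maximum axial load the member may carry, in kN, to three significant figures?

255 kN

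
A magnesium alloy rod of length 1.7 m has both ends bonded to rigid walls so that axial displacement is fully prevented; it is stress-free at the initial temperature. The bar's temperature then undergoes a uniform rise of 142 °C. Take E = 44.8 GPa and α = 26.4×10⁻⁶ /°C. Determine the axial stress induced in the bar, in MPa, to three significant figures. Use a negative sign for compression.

-168 MPa

Free thermal expansion αLΔT = 26.4e-6 · 1700 · 142 = 6.373 mm.
The walls impose strain ε = −(6.373)/1700 = -3.7488e-03; σ = Eε = 44800 · -3.7488e-03 = -167.9 MPa.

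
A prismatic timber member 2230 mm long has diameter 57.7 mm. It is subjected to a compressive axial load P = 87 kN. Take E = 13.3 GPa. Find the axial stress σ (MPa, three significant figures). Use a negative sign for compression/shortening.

-33.3 MPa

A = 2615 mm².
σ = N/A = -87000/2615 = -33.27 MPa.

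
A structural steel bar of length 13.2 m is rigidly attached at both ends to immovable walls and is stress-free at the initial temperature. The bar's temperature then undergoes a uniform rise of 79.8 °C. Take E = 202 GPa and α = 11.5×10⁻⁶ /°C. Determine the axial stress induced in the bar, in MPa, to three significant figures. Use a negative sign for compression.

-185 MPa

Free thermal expansion αLΔT = 11.5e-6 · 13200 · 79.8 = 12.11 mm.
The walls impose strain ε = −(12.11)/13200 = -9.1770e-04; σ = Eε = 202000 · -9.1770e-04 = -185.4 MPa.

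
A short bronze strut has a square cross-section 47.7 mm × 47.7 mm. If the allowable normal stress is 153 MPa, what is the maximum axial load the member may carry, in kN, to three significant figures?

A = 2275 mm².
P_max = σ_allow · A = 153 · 2275 = 348100 N = 348.1 kN.

348 kN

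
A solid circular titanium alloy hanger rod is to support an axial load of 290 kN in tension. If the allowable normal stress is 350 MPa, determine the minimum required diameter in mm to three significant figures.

32.5 mm

Required area A ≥ P/σ_allow = 290000/350 = 828.6 mm².
For a solid circular section, d ≥ √(4A/π) = 32.48 mm.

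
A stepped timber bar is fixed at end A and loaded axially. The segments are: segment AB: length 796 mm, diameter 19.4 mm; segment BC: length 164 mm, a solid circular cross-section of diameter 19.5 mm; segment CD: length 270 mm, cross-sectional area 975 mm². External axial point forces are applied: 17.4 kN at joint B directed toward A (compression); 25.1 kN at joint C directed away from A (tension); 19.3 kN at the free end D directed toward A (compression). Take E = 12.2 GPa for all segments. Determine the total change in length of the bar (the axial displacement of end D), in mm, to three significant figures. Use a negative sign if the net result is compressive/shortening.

-2.74 mm

Internal axial forces (sectioning from the free end, tension +): N_CD = -19.3 kN, N_BC = 5.8 kN, N_AB = -11.6 kN.
A_AB = 295.6 mm².
A_BC = 298.6 mm².
δ_AB = -11600·796/(295.6·12200) = -2.56 mm
δ_BC = 5800·164/(298.6·12200) = 0.2611 mm
δ_CD = -19300·270/(975·12200) = -0.4381 mm
δ = Σδ_i = -2.737 mm.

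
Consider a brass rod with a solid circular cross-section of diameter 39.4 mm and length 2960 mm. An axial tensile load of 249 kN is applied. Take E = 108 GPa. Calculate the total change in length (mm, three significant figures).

5.60 mm

A = 1219 mm².
δ_mech = NL/(AE) = 249000·2960/(1219·108000) = 5.597 mm.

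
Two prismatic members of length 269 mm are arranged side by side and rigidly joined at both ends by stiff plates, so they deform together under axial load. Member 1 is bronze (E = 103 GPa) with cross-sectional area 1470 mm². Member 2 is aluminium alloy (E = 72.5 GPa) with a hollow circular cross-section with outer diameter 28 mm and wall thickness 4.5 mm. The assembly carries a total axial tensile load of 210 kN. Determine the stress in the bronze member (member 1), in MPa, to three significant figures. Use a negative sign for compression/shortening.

123 MPa

A_2 = 332.2 mm².
Equal strain + equilibrium ⇒ each member carries load in proportion to AE: A₁E₁ = 151400000 N, A₂E₂ = 24090000 N, ΣAE = 175500000 N.
σ₁ = P·E₁/ΣAE = 210000·103000/175500000 = 123.3 MPa.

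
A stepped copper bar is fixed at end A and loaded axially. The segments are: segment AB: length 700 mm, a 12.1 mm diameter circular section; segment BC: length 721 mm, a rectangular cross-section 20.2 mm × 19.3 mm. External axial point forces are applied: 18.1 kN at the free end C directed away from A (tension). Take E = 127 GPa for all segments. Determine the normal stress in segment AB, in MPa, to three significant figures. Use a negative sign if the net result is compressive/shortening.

Internal axial forces (sectioning from the free end, tension +): N_BC = 18.1 kN, N_AB = 18.1 kN.
A_AB = 115 mm².
σ_AB = N_AB/A_AB = 18100/115 = 157.4 MPa.

157 MPa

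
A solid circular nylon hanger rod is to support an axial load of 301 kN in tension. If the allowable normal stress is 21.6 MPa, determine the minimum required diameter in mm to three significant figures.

133 mm

Required area A ≥ P/σ_allow = 301000/21.6 = 13940 mm².
For a solid circular section, d ≥ √(4A/π) = 133.2 mm.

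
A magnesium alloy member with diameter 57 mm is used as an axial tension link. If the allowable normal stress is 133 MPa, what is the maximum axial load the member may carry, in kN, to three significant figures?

A = 2552 mm².
P_max = σ_allow · A = 133 · 2552 = 339400 N = 339.4 kN.

339 kN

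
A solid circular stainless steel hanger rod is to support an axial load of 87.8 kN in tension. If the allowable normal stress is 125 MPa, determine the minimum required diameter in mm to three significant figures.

29.9 mm

Required area A ≥ P/σ_allow = 87800/125 = 702.4 mm².
For a solid circular section, d ≥ √(4A/π) = 29.91 mm.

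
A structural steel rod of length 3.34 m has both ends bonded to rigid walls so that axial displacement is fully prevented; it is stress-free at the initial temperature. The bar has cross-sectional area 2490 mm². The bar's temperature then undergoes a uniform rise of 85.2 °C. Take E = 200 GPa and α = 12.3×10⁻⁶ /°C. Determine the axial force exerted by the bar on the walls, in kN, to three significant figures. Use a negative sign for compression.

-522 kN

Free thermal expansion αLΔT = 12.3e-6 · 3340 · 85.2 = 3.5 mm.
The walls impose strain ε = −(3.5)/3340 = -1.0480e-03; σ = Eε = 200000 · -1.0480e-03 = -209.6 MPa.
Wall reaction R = σ·A = -209.6·2490 = -521900 N = -521.9 kN.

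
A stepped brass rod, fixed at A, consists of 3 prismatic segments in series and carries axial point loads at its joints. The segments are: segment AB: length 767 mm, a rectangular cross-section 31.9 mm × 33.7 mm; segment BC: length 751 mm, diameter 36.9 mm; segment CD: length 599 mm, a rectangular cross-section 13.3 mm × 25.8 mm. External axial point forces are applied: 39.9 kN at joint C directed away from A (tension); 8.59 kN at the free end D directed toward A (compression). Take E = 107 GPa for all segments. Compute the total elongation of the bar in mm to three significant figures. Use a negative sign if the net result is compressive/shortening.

Internal axial forces (sectioning from the free end, tension +): N_CD = -8.59 kN, N_BC = 31.31 kN, N_AB = 31.31 kN.
A_AB = 1075 mm².
A_BC = 1069 mm².
A_CD = 343.1 mm².
δ_AB = 31310·767/(1075·107000) = 0.2088 mm
δ_BC = 31310·751/(1069·107000) = 0.2055 mm
δ_CD = -8590·599/(343.1·107000) = -0.1401 mm
δ = Σδ_i = 0.2741 mm.

0.274 mm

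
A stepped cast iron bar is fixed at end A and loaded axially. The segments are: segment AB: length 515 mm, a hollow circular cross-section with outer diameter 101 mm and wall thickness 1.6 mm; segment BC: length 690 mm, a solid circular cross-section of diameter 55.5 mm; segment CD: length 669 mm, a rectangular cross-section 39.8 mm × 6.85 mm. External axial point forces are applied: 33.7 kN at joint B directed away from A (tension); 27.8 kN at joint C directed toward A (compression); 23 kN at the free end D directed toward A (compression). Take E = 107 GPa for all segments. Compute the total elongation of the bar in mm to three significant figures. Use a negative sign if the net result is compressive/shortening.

Internal axial forces (sectioning from the free end, tension +): N_CD = -23 kN, N_BC = -50.8 kN, N_AB = -17.1 kN.
A_AB = 499.6 mm².
A_BC = 2419 mm².
A_CD = 272.6 mm².
δ_AB = -17100·515/(499.6·107000) = -0.1647 mm
δ_BC = -50800·690/(2419·107000) = -0.1354 mm
δ_CD = -23000·669/(272.6·107000) = -0.5275 mm
δ = Σδ_i = -0.8276 mm.

-0.828 mm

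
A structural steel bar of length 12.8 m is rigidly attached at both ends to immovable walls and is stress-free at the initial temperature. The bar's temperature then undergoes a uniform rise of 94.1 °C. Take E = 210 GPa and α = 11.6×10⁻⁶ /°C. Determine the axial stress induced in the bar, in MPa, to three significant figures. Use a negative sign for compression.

Free thermal expansion αLΔT = 11.6e-6 · 12800 · 94.1 = 13.97 mm.
The walls impose strain ε = −(13.97)/12800 = -1.0916e-03; σ = Eε = 210000 · -1.0916e-03 = -229.2 MPa.

-229 MPa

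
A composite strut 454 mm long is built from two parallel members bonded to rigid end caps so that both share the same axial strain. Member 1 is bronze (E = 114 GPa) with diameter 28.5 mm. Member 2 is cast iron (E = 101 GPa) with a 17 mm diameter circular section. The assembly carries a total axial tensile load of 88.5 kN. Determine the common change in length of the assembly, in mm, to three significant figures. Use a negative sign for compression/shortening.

0.420 mm

A_1 = 637.9 mm².
A_2 = 227 mm².
Equal strain + equilibrium ⇒ each member carries load in proportion to AE: A₁E₁ = 72730000 N, A₂E₂ = 22920000 N, ΣAE = 95650000 N.
δ = PL/ΣAE = 88500·454/95650000 = 0.4201 mm.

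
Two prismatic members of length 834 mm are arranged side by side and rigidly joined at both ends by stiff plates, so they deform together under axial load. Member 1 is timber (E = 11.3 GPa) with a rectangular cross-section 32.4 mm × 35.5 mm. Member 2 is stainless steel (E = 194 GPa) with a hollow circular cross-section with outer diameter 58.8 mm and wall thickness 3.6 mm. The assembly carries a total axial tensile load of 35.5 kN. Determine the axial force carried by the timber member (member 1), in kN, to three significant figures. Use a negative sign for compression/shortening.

3.44 kN

A_1 = 1150 mm².
A_2 = 624.3 mm².
Equal strain + equilibrium ⇒ each member carries load in proportion to AE: A₁E₁ = 13000000 N, A₂E₂ = 121100000 N, ΣAE = 134100000 N.
F₁ = P·A₁E₁/ΣAE = 35500·13000000/134100000 = 3440 N.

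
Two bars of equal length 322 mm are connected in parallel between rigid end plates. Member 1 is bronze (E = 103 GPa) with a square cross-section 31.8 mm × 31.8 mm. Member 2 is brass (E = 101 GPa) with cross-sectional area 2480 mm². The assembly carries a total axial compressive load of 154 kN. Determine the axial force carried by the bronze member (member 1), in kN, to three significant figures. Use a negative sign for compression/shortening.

-45.2 kN

A_1 = 1011 mm².
Equal strain + equilibrium ⇒ each member carries load in proportion to AE: A₁E₁ = 104200000 N, A₂E₂ = 250500000 N, ΣAE = 354600000 N.
F₁ = P·A₁E₁/ΣAE = -154000·104200000/354600000 = -45230 N.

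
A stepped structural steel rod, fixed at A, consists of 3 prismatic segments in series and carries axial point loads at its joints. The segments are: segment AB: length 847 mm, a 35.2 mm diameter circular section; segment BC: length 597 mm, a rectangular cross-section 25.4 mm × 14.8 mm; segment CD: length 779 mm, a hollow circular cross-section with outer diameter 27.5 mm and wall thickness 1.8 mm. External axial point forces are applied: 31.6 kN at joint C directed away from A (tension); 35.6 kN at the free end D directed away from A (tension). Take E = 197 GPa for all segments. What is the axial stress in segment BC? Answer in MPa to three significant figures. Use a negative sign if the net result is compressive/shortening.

179 MPa

Internal axial forces (sectioning from the free end, tension +): N_CD = 35.6 kN, N_BC = 67.2 kN, N_AB = 67.2 kN.
A_BC = 375.9 mm².
σ_BC = N_BC/A_BC = 67200/375.9 = 178.8 MPa.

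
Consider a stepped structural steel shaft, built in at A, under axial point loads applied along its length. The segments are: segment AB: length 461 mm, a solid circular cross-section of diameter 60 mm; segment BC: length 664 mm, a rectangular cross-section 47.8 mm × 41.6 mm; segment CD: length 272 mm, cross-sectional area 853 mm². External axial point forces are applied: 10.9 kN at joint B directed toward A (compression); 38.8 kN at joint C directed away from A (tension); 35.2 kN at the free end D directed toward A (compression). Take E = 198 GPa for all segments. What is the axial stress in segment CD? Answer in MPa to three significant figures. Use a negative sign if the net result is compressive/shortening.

-41.3 MPa

Internal axial forces (sectioning from the free end, tension +): N_CD = -35.2 kN, N_BC = 3.6 kN, N_AB = -7.3 kN.
σ_CD = N_CD/A_CD = -35200/853 = -41.27 MPa.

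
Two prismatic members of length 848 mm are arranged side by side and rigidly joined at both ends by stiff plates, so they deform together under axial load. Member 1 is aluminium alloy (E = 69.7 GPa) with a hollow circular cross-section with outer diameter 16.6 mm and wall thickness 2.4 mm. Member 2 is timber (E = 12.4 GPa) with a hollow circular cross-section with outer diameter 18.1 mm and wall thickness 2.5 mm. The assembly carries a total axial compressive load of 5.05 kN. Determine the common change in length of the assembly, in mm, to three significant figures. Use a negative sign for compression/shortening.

-0.477 mm

A_1 = 107.1 mm².
A_2 = 122.5 mm².
Equal strain + equilibrium ⇒ each member carries load in proportion to AE: A₁E₁ = 7462000 N, A₂E₂ = 1519000 N, ΣAE = 8982000 N.
δ = PL/ΣAE = -5050·848/8982000 = -0.4768 mm.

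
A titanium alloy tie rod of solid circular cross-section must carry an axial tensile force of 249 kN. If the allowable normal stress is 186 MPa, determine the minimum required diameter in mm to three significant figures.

Required area A ≥ P/σ_allow = 249000/186 = 1339 mm².
For a solid circular section, d ≥ √(4A/π) = 41.29 mm.

41.3 mm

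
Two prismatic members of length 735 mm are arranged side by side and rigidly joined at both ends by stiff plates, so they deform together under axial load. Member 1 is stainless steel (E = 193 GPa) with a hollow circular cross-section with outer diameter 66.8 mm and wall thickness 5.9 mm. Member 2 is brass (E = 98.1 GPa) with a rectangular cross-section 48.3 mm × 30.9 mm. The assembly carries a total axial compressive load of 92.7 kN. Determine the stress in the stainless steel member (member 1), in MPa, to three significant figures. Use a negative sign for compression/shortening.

A_1 = 1129 mm².
A_2 = 1492 mm².
Equal strain + equilibrium ⇒ each member carries load in proportion to AE: A₁E₁ = 217900000 N, A₂E₂ = 146400000 N, ΣAE = 364300000 N.
σ₁ = P·E₁/ΣAE = -92700·193000/364300000 = -49.11 MPa.

-49.1 MPa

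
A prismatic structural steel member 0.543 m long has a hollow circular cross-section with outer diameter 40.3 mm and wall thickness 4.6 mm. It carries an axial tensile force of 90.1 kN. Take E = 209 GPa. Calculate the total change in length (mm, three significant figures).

0.454 mm

A = 515.9 mm².
δ_mech = NL/(AE) = 90100·543/(515.9·209000) = 0.4537 mm.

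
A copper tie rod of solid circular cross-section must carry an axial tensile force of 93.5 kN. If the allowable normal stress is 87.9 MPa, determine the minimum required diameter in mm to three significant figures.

36.8 mm

Required area A ≥ P/σ_allow = 93500/87.9 = 1064 mm².
For a solid circular section, d ≥ √(4A/π) = 36.8 mm.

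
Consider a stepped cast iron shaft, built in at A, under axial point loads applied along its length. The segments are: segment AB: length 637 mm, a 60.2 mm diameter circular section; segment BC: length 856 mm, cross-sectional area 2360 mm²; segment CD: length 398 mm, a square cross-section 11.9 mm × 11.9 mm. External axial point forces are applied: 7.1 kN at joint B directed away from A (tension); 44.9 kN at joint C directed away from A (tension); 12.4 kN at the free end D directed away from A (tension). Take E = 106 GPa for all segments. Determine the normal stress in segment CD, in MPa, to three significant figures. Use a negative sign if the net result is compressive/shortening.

Internal axial forces (sectioning from the free end, tension +): N_CD = 12.4 kN, N_BC = 57.3 kN, N_AB = 64.4 kN.
A_CD = 141.6 mm².
σ_CD = N_CD/A_CD = 12400/141.6 = 87.56 MPa.

87.6 MPa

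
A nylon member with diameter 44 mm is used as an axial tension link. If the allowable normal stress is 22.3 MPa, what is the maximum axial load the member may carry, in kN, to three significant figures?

33.9 kN

A = 1521 mm².
P_max = σ_allow · A = 22.3 · 1521 = 33910 N = 33.91 kN.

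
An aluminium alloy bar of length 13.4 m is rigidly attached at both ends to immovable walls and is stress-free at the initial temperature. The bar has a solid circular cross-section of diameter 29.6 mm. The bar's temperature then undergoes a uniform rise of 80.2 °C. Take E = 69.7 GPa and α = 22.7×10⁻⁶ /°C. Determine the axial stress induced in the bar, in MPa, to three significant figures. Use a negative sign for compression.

-127 MPa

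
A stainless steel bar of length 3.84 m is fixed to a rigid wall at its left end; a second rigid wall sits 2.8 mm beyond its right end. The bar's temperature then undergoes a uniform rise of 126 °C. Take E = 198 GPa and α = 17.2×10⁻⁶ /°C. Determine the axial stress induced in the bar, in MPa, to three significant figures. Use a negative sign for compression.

Free thermal expansion αLΔT = 17.2e-6 · 3840 · 126 = 8.322 mm.
The walls engage after the gap closes; constrained expansion = 8.322 − 2.8 = 5.522 mm.
The walls impose strain ε = −(5.522)/3840 = -1.4380e-03; σ = Eε = 198000 · -1.4380e-03 = -284.7 MPa.

-285 MPa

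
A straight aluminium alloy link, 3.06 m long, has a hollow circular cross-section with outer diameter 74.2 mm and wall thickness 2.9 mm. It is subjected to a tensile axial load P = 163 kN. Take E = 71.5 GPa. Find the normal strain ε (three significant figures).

0.00351

A = 649.6 mm².
σ = N/A = 250.9 MPa; ε = σ/E = 250.9/71500 = 3.509e-03.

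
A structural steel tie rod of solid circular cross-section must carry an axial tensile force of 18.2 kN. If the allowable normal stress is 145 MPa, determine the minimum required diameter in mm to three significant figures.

Required area A ≥ P/σ_allow = 18200/145 = 125.5 mm².
For a solid circular section, d ≥ √(4A/π) = 12.64 mm.

12.6 mm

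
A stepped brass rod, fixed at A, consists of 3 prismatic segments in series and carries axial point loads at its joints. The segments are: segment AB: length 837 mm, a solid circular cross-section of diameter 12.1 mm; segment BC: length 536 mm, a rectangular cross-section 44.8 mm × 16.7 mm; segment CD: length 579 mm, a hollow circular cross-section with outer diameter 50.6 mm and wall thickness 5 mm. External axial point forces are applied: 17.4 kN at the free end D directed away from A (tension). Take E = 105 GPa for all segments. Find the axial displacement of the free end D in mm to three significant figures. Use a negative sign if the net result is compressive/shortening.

Internal axial forces (sectioning from the free end, tension +): N_CD = 17.4 kN, N_BC = 17.4 kN, N_AB = 17.4 kN.
A_AB = 115 mm².
A_BC = 748.2 mm².
A_CD = 716.3 mm².
δ_AB = 17400·837/(115·105000) = 1.206 mm
δ_BC = 17400·536/(748.2·105000) = 0.1187 mm
δ_CD = 17400·579/(716.3·105000) = 0.134 mm
δ = Σδ_i = 1.459 mm.

1.46 mm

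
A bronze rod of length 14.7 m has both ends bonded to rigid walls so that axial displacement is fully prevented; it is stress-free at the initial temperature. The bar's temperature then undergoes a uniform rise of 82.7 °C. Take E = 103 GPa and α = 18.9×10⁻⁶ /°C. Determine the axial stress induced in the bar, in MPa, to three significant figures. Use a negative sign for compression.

Free thermal expansion αLΔT = 18.9e-6 · 14700 · 82.7 = 22.98 mm.
The walls impose strain ε = −(22.98)/14700 = -1.5630e-03; σ = Eε = 103000 · -1.5630e-03 = -161 MPa.

-161 MPa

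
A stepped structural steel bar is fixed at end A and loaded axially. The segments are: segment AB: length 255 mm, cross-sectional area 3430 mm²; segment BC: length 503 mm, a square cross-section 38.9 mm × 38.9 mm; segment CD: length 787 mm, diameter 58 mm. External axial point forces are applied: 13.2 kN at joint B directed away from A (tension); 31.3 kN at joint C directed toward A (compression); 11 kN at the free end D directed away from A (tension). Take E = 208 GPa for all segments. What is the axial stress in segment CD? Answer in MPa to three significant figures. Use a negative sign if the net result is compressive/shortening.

4.16 MPa

Internal axial forces (sectioning from the free end, tension +): N_CD = 11 kN, N_BC = -20.3 kN, N_AB = -7.1 kN.
A_CD = 2642 mm².
σ_CD = N_CD/A_CD = 11000/2642 = 4.163 MPa.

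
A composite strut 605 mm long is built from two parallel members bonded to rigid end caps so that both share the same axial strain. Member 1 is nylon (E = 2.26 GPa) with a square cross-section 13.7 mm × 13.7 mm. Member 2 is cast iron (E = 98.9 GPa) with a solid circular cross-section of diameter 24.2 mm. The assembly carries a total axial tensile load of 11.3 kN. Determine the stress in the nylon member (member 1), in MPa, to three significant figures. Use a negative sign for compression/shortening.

0.556 MPa

A_1 = 187.7 mm².
A_2 = 460 mm².
Equal strain + equilibrium ⇒ each member carries load in proportion to AE: A₁E₁ = 424200 N, A₂E₂ = 45490000 N, ΣAE = 45910000 N.
σ₁ = P·E₁/ΣAE = 11300·2260/45910000 = 0.5562 MPa.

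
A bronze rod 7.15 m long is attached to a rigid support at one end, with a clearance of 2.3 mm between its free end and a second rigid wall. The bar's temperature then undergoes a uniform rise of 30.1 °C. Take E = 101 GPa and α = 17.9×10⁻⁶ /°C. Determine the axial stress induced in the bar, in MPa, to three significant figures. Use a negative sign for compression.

-21.9 MPa

Free thermal expansion αLΔT = 17.9e-6 · 7150 · 30.1 = 3.852 mm.
The walls engage after the gap closes; constrained expansion = 3.852 − 2.3 = 1.552 mm.
The walls impose strain ε = −(1.552)/7150 = -2.1711e-04; σ = Eε = 101000 · -2.1711e-04 = -21.93 MPa.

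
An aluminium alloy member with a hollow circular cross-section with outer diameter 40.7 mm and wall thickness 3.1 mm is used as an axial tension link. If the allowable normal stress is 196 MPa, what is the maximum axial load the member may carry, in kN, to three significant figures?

71.8 kN

A = 366.2 mm².
P_max = σ_allow · A = 196 · 366.2 = 71770 N = 71.77 kN.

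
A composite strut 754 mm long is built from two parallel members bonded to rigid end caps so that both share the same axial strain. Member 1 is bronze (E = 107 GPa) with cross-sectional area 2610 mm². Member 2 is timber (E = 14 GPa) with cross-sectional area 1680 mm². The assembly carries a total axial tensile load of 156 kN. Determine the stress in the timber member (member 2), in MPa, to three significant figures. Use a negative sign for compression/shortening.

7.21 MPa

Equal strain + equilibrium ⇒ each member carries load in proportion to AE: A₁E₁ = 279300000 N, A₂E₂ = 23520000 N, ΣAE = 302800000 N.
σ₂ = P·E₂/ΣAE = 156000·14000/302800000 = 7.213 MPa.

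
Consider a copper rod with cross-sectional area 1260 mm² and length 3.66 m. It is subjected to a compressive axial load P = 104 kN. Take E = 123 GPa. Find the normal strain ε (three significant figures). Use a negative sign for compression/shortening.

σ = N/A = -82.54 MPa; ε = σ/E = -82.54/123000 = -6.711e-04.

-6.71e-04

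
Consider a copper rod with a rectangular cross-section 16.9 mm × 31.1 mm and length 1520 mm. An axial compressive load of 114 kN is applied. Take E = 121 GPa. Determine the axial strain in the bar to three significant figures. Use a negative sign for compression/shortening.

-0.00179

A = 525.6 mm².
σ = N/A = -216.9 MPa; ε = σ/E = -216.9/121000 = -1.793e-03.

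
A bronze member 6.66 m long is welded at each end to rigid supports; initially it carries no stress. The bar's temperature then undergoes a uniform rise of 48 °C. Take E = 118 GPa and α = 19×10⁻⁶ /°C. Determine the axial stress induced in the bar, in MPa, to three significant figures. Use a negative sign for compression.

-108 MPa

Free thermal expansion αLΔT = 19e-6 · 6660 · 48 = 6.074 mm.
The walls impose strain ε = −(6.074)/6660 = -9.1200e-04; σ = Eε = 118000 · -9.1200e-04 = -107.6 MPa.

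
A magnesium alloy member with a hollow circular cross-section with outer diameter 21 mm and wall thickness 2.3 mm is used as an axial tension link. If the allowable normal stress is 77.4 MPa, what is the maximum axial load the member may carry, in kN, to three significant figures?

10.5 kN

A = 135.1 mm².
P_max = σ_allow · A = 77.4 · 135.1 = 10460 N = 10.46 kN.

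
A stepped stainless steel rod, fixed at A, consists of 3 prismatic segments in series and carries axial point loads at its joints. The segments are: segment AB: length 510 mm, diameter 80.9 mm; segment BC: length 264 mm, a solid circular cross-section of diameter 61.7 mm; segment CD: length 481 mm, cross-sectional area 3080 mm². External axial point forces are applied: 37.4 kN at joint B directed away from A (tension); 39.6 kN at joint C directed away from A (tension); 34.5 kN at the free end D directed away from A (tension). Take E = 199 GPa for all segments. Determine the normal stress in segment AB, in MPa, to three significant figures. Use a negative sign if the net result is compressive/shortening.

21.7 MPa

Internal axial forces (sectioning from the free end, tension +): N_CD = 34.5 kN, N_BC = 74.1 kN, N_AB = 111.5 kN.
A_AB = 5140 mm².
σ_AB = N_AB/A_AB = 111500/5140 = 21.69 MPa.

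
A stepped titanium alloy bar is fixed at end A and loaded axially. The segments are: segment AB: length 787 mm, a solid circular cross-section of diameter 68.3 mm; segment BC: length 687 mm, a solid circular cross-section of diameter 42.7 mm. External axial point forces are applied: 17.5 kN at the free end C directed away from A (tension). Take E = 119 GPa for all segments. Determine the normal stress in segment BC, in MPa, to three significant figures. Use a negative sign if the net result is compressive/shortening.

12.2 MPa

Internal axial forces (sectioning from the free end, tension +): N_BC = 17.5 kN, N_AB = 17.5 kN.
A_BC = 1432 mm².
σ_BC = N_BC/A_BC = 17500/1432 = 12.22 MPa.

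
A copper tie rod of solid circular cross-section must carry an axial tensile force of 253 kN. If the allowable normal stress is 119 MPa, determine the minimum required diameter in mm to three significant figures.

Required area A ≥ P/σ_allow = 253000/119 = 2126 mm².
For a solid circular section, d ≥ √(4A/π) = 52.03 mm.

52.0 mm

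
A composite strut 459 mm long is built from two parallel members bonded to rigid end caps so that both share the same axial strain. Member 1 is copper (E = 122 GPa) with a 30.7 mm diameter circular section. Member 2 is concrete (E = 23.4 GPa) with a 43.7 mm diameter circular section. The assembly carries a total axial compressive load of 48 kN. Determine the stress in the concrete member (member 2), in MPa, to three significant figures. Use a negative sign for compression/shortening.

A_1 = 740.2 mm².
A_2 = 1500 mm².
Equal strain + equilibrium ⇒ each member carries load in proportion to AE: A₁E₁ = 90310000 N, A₂E₂ = 35100000 N, ΣAE = 125400000 N.
σ₂ = P·E₂/ΣAE = -48000·23400/125400000 = -8.957 MPa.

-8.96 MPa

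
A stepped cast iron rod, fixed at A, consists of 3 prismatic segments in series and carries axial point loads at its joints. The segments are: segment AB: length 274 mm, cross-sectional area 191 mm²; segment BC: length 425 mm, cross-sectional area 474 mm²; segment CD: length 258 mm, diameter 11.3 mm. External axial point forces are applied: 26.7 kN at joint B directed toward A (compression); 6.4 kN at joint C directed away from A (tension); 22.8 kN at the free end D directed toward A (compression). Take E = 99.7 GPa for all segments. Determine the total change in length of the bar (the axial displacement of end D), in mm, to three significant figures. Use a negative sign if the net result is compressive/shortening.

Internal axial forces (sectioning from the free end, tension +): N_CD = -22.8 kN, N_BC = -16.4 kN, N_AB = -43.1 kN.
A_CD = 100.3 mm².
δ_AB = -43100·274/(191·99700) = -0.6202 mm
δ_BC = -16400·425/(474·99700) = -0.1475 mm
δ_CD = -22800·258/(100.3·99700) = -0.5883 mm
δ = Σδ_i = -1.356 mm.

-1.36 mm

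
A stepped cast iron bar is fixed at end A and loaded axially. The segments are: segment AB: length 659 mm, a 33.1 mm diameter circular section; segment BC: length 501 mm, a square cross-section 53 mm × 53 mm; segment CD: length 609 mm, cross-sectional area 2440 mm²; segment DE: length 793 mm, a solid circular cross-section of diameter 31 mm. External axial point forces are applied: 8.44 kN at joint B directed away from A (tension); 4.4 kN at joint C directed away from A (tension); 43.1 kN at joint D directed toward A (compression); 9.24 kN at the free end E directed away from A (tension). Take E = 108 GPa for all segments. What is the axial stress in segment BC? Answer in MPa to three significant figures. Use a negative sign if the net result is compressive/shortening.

Internal axial forces (sectioning from the free end, tension +): N_DE = 9.24 kN, N_CD = -33.86 kN, N_BC = -29.46 kN, N_AB = -21.02 kN.
A_BC = 2809 mm².
σ_BC = N_BC/A_BC = -29460/2809 = -10.49 MPa.

-10.5 MPa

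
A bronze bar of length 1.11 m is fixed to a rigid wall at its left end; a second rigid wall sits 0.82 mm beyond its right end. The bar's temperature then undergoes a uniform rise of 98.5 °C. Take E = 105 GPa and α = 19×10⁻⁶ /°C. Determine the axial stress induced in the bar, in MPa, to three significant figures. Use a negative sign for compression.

Free thermal expansion αLΔT = 19e-6 · 1110 · 98.5 = 2.077 mm.
The walls engage after the gap closes; constrained expansion = 2.077 − 0.82 = 1.257 mm.
The walls impose strain ε = −(1.257)/1110 = -1.1328e-03; σ = Eε = 105000 · -1.1328e-03 = -118.9 MPa.

-119 MPa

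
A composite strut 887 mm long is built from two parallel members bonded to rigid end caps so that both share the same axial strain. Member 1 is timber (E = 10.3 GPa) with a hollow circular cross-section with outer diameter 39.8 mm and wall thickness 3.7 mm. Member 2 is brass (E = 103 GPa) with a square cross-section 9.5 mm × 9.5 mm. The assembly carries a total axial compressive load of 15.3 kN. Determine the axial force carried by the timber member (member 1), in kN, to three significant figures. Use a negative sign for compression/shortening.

A_1 = 419.6 mm².
A_2 = 90.25 mm².
Equal strain + equilibrium ⇒ each member carries load in proportion to AE: A₁E₁ = 4322000 N, A₂E₂ = 9296000 N, ΣAE = 13620000 N.
F₁ = P·A₁E₁/ΣAE = -15300·4322000/13620000 = -4856 N.

-4.86 kN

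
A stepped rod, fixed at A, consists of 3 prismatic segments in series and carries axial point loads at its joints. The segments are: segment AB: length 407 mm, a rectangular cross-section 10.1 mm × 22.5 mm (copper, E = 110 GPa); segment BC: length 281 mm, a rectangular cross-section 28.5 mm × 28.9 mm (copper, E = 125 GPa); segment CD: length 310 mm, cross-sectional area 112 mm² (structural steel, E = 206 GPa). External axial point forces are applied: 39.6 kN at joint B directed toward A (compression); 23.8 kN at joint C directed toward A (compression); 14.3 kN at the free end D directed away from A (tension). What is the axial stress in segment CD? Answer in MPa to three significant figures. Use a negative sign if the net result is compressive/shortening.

128 MPa

Internal axial forces (sectioning from the free end, tension +): N_CD = 14.3 kN, N_BC = -9.5 kN, N_AB = -49.1 kN.
σ_CD = N_CD/A_CD = 14300/112 = 127.7 MPa.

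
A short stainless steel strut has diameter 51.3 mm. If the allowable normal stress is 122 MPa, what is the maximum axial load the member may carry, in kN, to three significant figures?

252 kN

A = 2067 mm².
P_max = σ_allow · A = 122 · 2067 = 252200 N = 252.2 kN.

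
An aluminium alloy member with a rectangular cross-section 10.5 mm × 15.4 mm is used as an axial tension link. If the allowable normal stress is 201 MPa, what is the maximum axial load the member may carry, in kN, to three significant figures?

32.5 kN

A = 161.7 mm².
P_max = σ_allow · A = 201 · 161.7 = 32500 N = 32.5 kN.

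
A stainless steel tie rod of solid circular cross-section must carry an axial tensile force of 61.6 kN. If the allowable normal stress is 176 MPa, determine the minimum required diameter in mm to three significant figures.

21.1 mm

Required area A ≥ P/σ_allow = 61600/176 = 350 mm².
For a solid circular section, d ≥ √(4A/π) = 21.11 mm.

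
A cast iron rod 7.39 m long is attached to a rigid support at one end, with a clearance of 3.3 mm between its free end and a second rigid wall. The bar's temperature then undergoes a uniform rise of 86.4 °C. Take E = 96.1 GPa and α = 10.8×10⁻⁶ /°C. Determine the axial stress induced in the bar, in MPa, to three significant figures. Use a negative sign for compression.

-46.8 MPa

Free thermal expansion αLΔT = 10.8e-6 · 7390 · 86.4 = 6.896 mm.
The walls engage after the gap closes; constrained expansion = 6.896 − 3.3 = 3.596 mm.
The walls impose strain ε = −(3.596)/7390 = -4.8657e-04; σ = Eε = 96100 · -4.8657e-04 = -46.76 MPa.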